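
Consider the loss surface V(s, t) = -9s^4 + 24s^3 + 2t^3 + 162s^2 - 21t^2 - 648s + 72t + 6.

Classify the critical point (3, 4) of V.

saddle point

The mixed partial ∂²V/∂s∂t is 0, so the Hessian at any point is diag(V_ss, V_tt) = diag(36(-3s^2 + 4s + 9), 6(2t - 7)).
At (3, 4): H = diag(-216, 6).
The eigenvalues have opposite signs, so H is indefinite: a saddle point.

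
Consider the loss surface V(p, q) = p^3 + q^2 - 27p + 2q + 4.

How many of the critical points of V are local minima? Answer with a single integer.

V separates as a function of p plus a function of q, so ∇V=0 decouples.
∂V/∂p = 3(p - 3)(p + 3) = 0 at p ∈ {-3, 3}; ∂V/∂q = 2(q + 1) = 0 at q ∈ {-1}.
The Hessian is diagonal: diag(V_pp, V_qq). Second derivatives: V_pp(-3)=-18, V_pp(3)=18; V_qq(-1)=2.
Local minima occur where both diagonal entries positive: (3, -1). Count: 1.

1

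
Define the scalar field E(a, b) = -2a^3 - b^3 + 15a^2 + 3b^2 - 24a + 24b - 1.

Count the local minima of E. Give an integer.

E separates as a function of a plus a function of b, so ∇E=0 decouples.
∂E/∂a = -6(a - 4)(a - 1) = 0 at a ∈ {1, 4}; ∂E/∂b = -3(b - 4)(b + 2) = 0 at b ∈ {-2, 4}.
The Hessian is diagonal: diag(E_aa, E_bb). Second derivatives: E_aa(1)=18, E_aa(4)=-18; E_bb(-2)=18, E_bb(4)=-18.
Local minima occur where both diagonal entries positive: (1, -2). Count: 1.

1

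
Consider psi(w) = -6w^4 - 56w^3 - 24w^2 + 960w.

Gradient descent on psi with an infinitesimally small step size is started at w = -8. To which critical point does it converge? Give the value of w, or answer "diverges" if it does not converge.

diverges

psi'(w) = -24(w - 2)(w + 4)(w + 5), so psi'(-8) = 2880.
Gradient descent moves in the -psi' direction, i.e. w is decreasing.
There is no critical point below w=-8, and psi' keeps the same sign, so the iterate runs off to −∞.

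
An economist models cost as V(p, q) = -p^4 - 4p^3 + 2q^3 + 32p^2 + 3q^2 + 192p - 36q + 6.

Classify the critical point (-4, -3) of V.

The mixed partial ∂²V/∂p∂q is 0, so the Hessian at any point is diag(V_pp, V_qq) = diag(4(-3p^2 - 6p + 16), 6(2q + 1)).
At (-4, -3): H = diag(-32, -30).
Both eigenvalues are negative, so H is negative definite: a local maximum.

local maximum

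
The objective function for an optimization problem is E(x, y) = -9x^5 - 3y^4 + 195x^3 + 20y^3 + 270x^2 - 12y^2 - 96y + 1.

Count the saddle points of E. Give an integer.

6

E separates as a function of x plus a function of y, so ∇E=0 decouples.
∂E/∂x = -45x(x - 4)(x + 1)(x + 3) = 0 at x ∈ {-3, -1, 0, 4}; ∂E/∂y = -12(y - 4)(y - 2)(y + 1) = 0 at y ∈ {-1, 2, 4}.
The Hessian is diagonal: diag(E_xx, E_yy). Second derivatives: E_xx(-3)=1890, E_xx(-1)=-450, E_xx(0)=540, E_xx(4)=-6300; E_yy(-1)=-180, E_yy(2)=72, E_yy(4)=-120.
Saddle points occur where the two diagonal entries have opposite signs: (-3, -1), (-3, 4), (-1, 2), (0, -1), (0, 4), (4, 2). Count: 6.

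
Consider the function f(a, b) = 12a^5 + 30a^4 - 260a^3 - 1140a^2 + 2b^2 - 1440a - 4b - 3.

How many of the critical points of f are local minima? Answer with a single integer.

f separates as a function of a plus a function of b, so ∇f=0 decouples.
∂f/∂a = 60(a - 4)(a + 1)(a + 2)(a + 3) = 0 at a ∈ {-3, -2, -1, 4}; ∂f/∂b = 4(b - 1) = 0 at b ∈ {1}.
The Hessian is diagonal: diag(f_aa, f_bb). Second derivatives: f_aa(-3)=-840, f_aa(-2)=360, f_aa(-1)=-600, f_aa(4)=12600; f_bb(1)=4.
Local minima occur where both diagonal entries positive: (-2, 1), (4, 1). Count: 2.

2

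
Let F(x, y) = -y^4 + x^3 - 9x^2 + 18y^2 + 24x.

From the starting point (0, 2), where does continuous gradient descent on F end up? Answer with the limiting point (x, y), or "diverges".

F is separable, so gradient descent decouples: x follows -∂F/∂x, y follows -∂F/∂y.
∂F/∂x = 3(x - 4)(x - 2); at x=0 this is 24, so x decreases.
∂F/∂y = -4y(y - 3)(y + 3); at y=2 this is 40, so y decreases.
The x-coordinate has no critical point in that direction and runs off to infinity.

diverges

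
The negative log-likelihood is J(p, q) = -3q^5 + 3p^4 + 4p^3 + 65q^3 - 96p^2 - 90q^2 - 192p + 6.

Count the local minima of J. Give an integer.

J separates as a function of p plus a function of q, so ∇J=0 decouples.
∂J/∂p = 12(p - 4)(p + 1)(p + 4) = 0 at p ∈ {-4, -1, 4}; ∂J/∂q = -15q(q - 3)(q - 1)(q + 4) = 0 at q ∈ {-4, 0, 1, 3}.
The Hessian is diagonal: diag(J_pp, J_qq). Second derivatives: J_pp(-4)=288, J_pp(-1)=-180, J_pp(4)=480; J_qq(-4)=2100, J_qq(0)=-180, J_qq(1)=150, J_qq(3)=-630.
Local minima occur where both diagonal entries positive: (-4, -4), (-4, 1), (4, -4), (4, 1). Count: 4.

4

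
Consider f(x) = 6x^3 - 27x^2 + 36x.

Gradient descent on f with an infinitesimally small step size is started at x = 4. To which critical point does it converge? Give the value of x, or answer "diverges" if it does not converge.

f'(x) = 18(x - 2)(x - 1), so f'(4) = 108.
Gradient descent moves in the -f' direction, i.e. x is decreasing.
The nearest critical point in that direction is x = 2, where f'' = 18 > 0 (a local minimum). The iterate converges there.

2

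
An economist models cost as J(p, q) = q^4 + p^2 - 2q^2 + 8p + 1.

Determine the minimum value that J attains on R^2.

-16

J(p,q) separates as A(p) + B(q) + 1, so its minimum is min A + min B + 1.
A'(p) = 2p + 8 vanishes at p ∈ {-4}; B'(q) = 4q(q - 1)(q + 1) vanishes at q ∈ {-1, 0, 1}.
Local minima of A (where A''>0): A(-4)=-16. Local minima of B: B(-1)=-1, B(1)=-1.
So the global minimum of J is A(-4) + B(-1) + 1 = -16 − 1 + 1 = -16, attained at (-4, -1).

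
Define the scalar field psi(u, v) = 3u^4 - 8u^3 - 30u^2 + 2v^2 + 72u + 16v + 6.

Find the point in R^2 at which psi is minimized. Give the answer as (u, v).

(-2, -4)

psi(u,v) separates as P(u) + Q(v) + 6, so its minimum is min P + min Q + 6.
P'(u) = 12(u - 3)(u - 1)(u + 2) vanishes at u ∈ {-2, 1, 3}; Q'(v) = 4v + 16 vanishes at v ∈ {-4}.
Local minima of P (where P''>0): P(-2)=-152, P(3)=-27. Local minima of Q: Q(-4)=-32.
So the global minimum of psi is P(-2) + Q(-4) + 6 = -152 − 32 + 6 = -178, attained at (-2, -4).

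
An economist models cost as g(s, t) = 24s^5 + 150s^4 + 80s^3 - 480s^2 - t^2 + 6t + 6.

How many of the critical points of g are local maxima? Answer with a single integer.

2

g separates as a function of s plus a function of t, so ∇g=0 decouples.
∂g/∂s = 120s(s - 1)(s + 2)(s + 4) = 0 at s ∈ {-4, -2, 0, 1}; ∂g/∂t = -2(t - 3) = 0 at t ∈ {3}.
The Hessian is diagonal: diag(g_ss, g_tt). Second derivatives: g_ss(-4)=-4800, g_ss(-2)=1440, g_ss(0)=-960, g_ss(1)=1800; g_tt(3)=-2.
Local maxima occur where both diagonal entries negative: (-4, 3), (0, 3). Count: 2.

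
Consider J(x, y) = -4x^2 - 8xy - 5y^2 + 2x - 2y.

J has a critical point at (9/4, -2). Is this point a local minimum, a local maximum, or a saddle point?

local maximum

The Hessian of J is constant: H = [[-8, -8], [-8, -10]].
det(H) = (-8)·(-10) − (-8)² = 16.
det(H) > 0 and tr(H) = -18 < 0, so H is negative definite and the point is a local maximum.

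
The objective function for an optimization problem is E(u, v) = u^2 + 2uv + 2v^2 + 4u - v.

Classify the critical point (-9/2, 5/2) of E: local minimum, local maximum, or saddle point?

The Hessian of E is constant: H = [[2, 2], [2, 4]].
det(H) = 2·4 − 2² = 4.
det(H) > 0 and tr(H) = 6 > 0, so H is positive definite and the point is a local minimum.

local minimum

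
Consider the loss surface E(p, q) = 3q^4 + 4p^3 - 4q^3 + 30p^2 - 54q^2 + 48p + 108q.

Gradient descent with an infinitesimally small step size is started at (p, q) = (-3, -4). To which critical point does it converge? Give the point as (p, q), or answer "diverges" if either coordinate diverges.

E is separable, so gradient descent decouples: p follows -∂E/∂p, q follows -∂E/∂q.
∂E/∂p = 12(p + 1)(p + 4); at p=-3 this is -24, so p increases.
∂E/∂q = 12(q - 3)(q - 1)(q + 3); at q=-4 this is -420, so q increases.
p converges to its nearest critical value -1 (a local min of the p-part); q converges to -3. The iterate converges to (-1, -3).

(-1, -3)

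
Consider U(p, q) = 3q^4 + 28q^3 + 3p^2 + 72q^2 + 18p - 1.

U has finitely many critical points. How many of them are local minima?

U separates as a function of p plus a function of q, so ∇U=0 decouples.
∂U/∂p = 6(p + 3) = 0 at p ∈ {-3}; ∂U/∂q = 12q(q + 3)(q + 4) = 0 at q ∈ {-4, -3, 0}.
The Hessian is diagonal: diag(U_pp, U_qq). Second derivatives: U_pp(-3)=6; U_qq(-4)=48, U_qq(-3)=-36, U_qq(0)=144.
Local minima occur where both diagonal entries positive: (-3, -4), (-3, 0). Count: 2.

2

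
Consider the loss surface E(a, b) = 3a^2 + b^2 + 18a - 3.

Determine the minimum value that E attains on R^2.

-30

E(a,b) separates as P(a) + Q(b) − 3, so its minimum is min P + min Q − 3.
P'(a) = 6a + 18 vanishes at a ∈ {-3}; Q'(b) = 2b vanishes at b ∈ {0}.
Local minima of P (where P''>0): P(-3)=-27. Local minima of Q: Q(0)=0.
So the global minimum of E is P(-3) + Q(0) − 3 = -27 + 0 − 3 = -30, attained at (-3, 0).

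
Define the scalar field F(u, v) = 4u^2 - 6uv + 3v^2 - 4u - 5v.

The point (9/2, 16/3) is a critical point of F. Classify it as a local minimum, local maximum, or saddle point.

The Hessian of F is constant: H = [[8, -6], [-6, 6]].
det(H) = 8·6 − (-6)² = 12.
det(H) > 0 and tr(H) = 14 > 0, so H is positive definite and the point is a local minimum.

local minimum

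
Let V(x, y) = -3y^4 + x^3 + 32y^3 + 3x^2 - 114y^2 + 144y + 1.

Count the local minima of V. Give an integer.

V separates as a function of x plus a function of y, so ∇V=0 decouples.
∂V/∂x = 3x(x + 2) = 0 at x ∈ {-2, 0}; ∂V/∂y = -12(y - 4)(y - 3)(y - 1) = 0 at y ∈ {1, 3, 4}.
The Hessian is diagonal: diag(V_xx, V_yy). Second derivatives: V_xx(-2)=-6, V_xx(0)=6; V_yy(1)=-72, V_yy(3)=24, V_yy(4)=-36.
Local minima occur where both diagonal entries positive: (0, 3). Count: 1.

1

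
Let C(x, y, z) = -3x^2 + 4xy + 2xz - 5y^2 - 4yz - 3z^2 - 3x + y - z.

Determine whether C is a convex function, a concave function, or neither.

concave

C is quadratic, so its Hessian is the constant matrix H = [[-6, 4, 2], [4, -10, -4], [2, -4, -6]].
Leading principal minors: -6, 44, -192.
Signs alternate −, +, − ⇒ H ≺ 0 ⇒ concave.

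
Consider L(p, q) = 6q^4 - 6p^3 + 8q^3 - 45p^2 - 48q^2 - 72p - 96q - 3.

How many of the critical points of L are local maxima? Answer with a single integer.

L separates as a function of p plus a function of q, so ∇L=0 decouples.
∂L/∂p = -18(p + 1)(p + 4) = 0 at p ∈ {-4, -1}; ∂L/∂q = 24(q - 2)(q + 1)(q + 2) = 0 at q ∈ {-2, -1, 2}.
The Hessian is diagonal: diag(L_pp, L_qq). Second derivatives: L_pp(-4)=54, L_pp(-1)=-54; L_qq(-2)=96, L_qq(-1)=-72, L_qq(2)=288.
Local maxima occur where both diagonal entries negative: (-1, -1). Count: 1.

1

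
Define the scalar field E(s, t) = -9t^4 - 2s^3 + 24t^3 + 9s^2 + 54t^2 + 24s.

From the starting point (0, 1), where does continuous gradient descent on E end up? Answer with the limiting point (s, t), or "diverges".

E is separable, so gradient descent decouples: s follows -∂E/∂s, t follows -∂E/∂t.
∂E/∂s = -6(s - 4)(s + 1); at s=0 this is 24, so s decreases.
∂E/∂t = -36t(t - 3)(t + 1); at t=1 this is 144, so t decreases.
s converges to its nearest critical value -1 (a local min of the s-part); t converges to 0. The iterate converges to (-1, 0).

(-1, 0)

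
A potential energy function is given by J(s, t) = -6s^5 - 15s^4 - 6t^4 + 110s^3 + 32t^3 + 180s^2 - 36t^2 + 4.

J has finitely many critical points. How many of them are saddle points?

J separates as a function of s plus a function of t, so ∇J=0 decouples.
∂J/∂s = -30s(s - 3)(s + 1)(s + 4) = 0 at s ∈ {-4, -1, 0, 3}; ∂J/∂t = -24t(t - 3)(t - 1) = 0 at t ∈ {0, 1, 3}.
The Hessian is diagonal: diag(J_ss, J_tt). Second derivatives: J_ss(-4)=2520, J_ss(-1)=-360, J_ss(0)=360, J_ss(3)=-2520; J_tt(0)=-72, J_tt(1)=48, J_tt(3)=-144.
Saddle points occur where the two diagonal entries have opposite signs: (-4, 0), (-4, 3), (-1, 1), (0, 0), (0, 3), (3, 1). Count: 6.

6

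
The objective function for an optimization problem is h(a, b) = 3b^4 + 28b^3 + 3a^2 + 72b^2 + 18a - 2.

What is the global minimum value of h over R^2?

h(a,b) separates as P(a) + Q(b) − 2, so its minimum is min P + min Q − 2.
P'(a) = 6a + 18 vanishes at a ∈ {-3}; Q'(b) = 12b(b + 3)(b + 4) vanishes at b ∈ {-4, -3, 0}.
Local minima of P (where P''>0): P(-3)=-27. Local minima of Q: Q(-4)=128, Q(0)=0.
So the global minimum of h is P(-3) + Q(0) − 2 = -27 + 0 − 2 = -29, attained at (-3, 0).

-29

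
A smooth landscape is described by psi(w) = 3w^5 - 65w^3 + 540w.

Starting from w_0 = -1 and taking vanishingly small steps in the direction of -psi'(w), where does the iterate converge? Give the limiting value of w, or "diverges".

-2

psi'(w) = 15(w - 3)(w - 2)(w + 2)(w + 3), so psi'(-1) = 360.
Gradient descent moves in the -psi' direction, i.e. w is decreasing.
The nearest critical point in that direction is w = -2, where psi'' = 300 > 0 (a local minimum). The iterate converges there.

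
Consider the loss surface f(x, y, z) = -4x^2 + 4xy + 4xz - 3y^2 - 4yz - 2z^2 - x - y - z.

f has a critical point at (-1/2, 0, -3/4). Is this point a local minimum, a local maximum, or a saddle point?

The Hessian is constant: H = [[-8, 4, 4], [4, -6, -4], [4, -4, -4]].
Leading principal minors: Δ₁ = -8, Δ₂ = 32, Δ₃ = -32.
The minors alternate sign starting negative (−, +, −), so H is negative definite: a local maximum.

local maximum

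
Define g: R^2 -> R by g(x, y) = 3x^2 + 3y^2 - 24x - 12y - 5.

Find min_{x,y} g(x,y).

g(x,y) separates as P(x) + Q(y) − 5, so its minimum is min P + min Q − 5.
P'(x) = 6x - 24 vanishes at x ∈ {4}; Q'(y) = 6y - 12 vanishes at y ∈ {2}.
Local minima of P (where P''>0): P(4)=-48. Local minima of Q: Q(2)=-12.
So the global minimum of g is P(4) + Q(2) − 5 = -48 − 12 − 5 = -65, attained at (4, 2).

-65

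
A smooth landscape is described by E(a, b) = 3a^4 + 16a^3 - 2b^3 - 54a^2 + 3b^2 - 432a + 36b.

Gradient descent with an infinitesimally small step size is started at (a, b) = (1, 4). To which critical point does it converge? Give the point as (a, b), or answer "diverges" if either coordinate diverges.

diverges

E is separable, so gradient descent decouples: a follows -∂E/∂a, b follows -∂E/∂b.
∂E/∂a = 12(a - 3)(a + 3)(a + 4); at a=1 this is -480, so a increases.
∂E/∂b = -6(b - 3)(b + 2); at b=4 this is -36, so b increases.
The b-coordinate has no critical point in that direction and runs off to infinity.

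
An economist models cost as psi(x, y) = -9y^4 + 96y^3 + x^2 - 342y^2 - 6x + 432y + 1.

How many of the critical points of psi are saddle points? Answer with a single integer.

psi separates as a function of x plus a function of y, so ∇psi=0 decouples.
∂psi/∂x = 2(x - 3) = 0 at x ∈ {3}; ∂psi/∂y = -36(y - 4)(y - 3)(y - 1) = 0 at y ∈ {1, 3, 4}.
The Hessian is diagonal: diag(psi_xx, psi_yy). Second derivatives: psi_xx(3)=2; psi_yy(1)=-216, psi_yy(3)=72, psi_yy(4)=-108.
Saddle points occur where the two diagonal entries have opposite signs: (3, 1), (3, 4). Count: 2.

2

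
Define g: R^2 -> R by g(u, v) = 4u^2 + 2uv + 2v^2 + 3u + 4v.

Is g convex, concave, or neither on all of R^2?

g is quadratic, so its Hessian is the constant matrix H = [[8, 2], [2, 4]].
det(H) = 28, tr(H) = 12.
det(H) > 0 and tr(H) > 0, so H is positive definite everywhere: convex.

convex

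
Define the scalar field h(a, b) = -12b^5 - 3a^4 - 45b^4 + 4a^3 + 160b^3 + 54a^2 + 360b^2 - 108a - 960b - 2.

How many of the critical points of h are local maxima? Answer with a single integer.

4

h separates as a function of a plus a function of b, so ∇h=0 decouples.
∂h/∂a = -12(a - 3)(a - 1)(a + 3) = 0 at a ∈ {-3, 1, 3}; ∂h/∂b = -60(b - 2)(b - 1)(b + 2)(b + 4) = 0 at b ∈ {-4, -2, 1, 2}.
The Hessian is diagonal: diag(h_aa, h_bb). Second derivatives: h_aa(-3)=-288, h_aa(1)=96, h_aa(3)=-144; h_bb(-4)=3600, h_bb(-2)=-1440, h_bb(1)=900, h_bb(2)=-1440.
Local maxima occur where both diagonal entries negative: (-3, -2), (-3, 2), (3, -2), (3, 2). Count: 4.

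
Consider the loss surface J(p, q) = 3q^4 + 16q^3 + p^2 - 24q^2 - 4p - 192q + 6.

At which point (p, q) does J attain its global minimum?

J(p,q) separates as A(p) + B(q) + 6, so its minimum is min A + min B + 6.
A'(p) = 2p - 4 vanishes at p ∈ {2}; B'(q) = 12(q - 2)(q + 2)(q + 4) vanishes at q ∈ {-4, -2, 2}.
Local minima of A (where A''>0): A(2)=-4. Local minima of B: B(-4)=128, B(2)=-304.
So the global minimum of J is A(2) + B(2) + 6 = -4 − 304 + 6 = -302, attained at (2, 2).

(2, 2)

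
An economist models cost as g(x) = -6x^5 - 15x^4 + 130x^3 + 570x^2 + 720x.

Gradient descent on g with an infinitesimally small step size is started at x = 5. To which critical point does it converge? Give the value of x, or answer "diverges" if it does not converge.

g'(x) = -30(x - 4)(x + 1)(x + 2)(x + 3), so g'(5) = -10080.
Gradient descent moves in the -g' direction, i.e. x is increasing.
There is no critical point above x=5, and g' keeps the same sign, so the iterate runs off to +∞.

diverges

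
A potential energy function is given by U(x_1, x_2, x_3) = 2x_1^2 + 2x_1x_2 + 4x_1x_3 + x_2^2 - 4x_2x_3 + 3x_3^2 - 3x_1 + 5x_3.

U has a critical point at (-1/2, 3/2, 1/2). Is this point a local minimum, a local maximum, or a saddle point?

The Hessian is constant: H = [[4, 2, 4], [2, 2, -4], [4, -4, 6]].
Leading principal minors: Δ₁ = 4, Δ₂ = 4, Δ₃ = -136.
The minors fit neither the all-positive nor the alternating-sign pattern, so H is indefinite: a saddle point.

saddle point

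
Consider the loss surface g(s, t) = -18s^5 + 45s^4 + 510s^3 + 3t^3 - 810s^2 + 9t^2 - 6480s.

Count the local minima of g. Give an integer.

g separates as a function of s plus a function of t, so ∇g=0 decouples.
∂g/∂s = -90(s - 4)(s - 3)(s + 2)(s + 3) = 0 at s ∈ {-3, -2, 3, 4}; ∂g/∂t = 9t(t + 2) = 0 at t ∈ {-2, 0}.
The Hessian is diagonal: diag(g_ss, g_tt). Second derivatives: g_ss(-3)=3780, g_ss(-2)=-2700, g_ss(3)=2700, g_ss(4)=-3780; g_tt(-2)=-18, g_tt(0)=18.
Local minima occur where both diagonal entries positive: (-3, 0), (3, 0). Count: 2.

2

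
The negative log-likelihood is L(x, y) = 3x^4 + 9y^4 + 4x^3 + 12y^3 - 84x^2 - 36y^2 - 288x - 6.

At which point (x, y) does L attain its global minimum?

L(x,y) separates as P(x) + Q(y) − 6, so its minimum is min P + min Q − 6.
P'(x) = 12(x - 4)(x + 2)(x + 3) vanishes at x ∈ {-3, -2, 4}; Q'(y) = 36y(y - 1)(y + 2) vanishes at y ∈ {-2, 0, 1}.
Local minima of P (where P''>0): P(-3)=243, P(4)=-1472. Local minima of Q: Q(-2)=-96, Q(1)=-15.
So the global minimum of L is P(4) + Q(-2) − 6 = -1472 − 96 − 6 = -1574, attained at (4, -2).

(4, -2)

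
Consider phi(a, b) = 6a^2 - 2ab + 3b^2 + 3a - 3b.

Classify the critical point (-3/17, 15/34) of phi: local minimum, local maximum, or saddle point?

local minimum

The Hessian of phi is constant: H = [[12, -2], [-2, 6]].
det(H) = 12·6 − (-2)² = 68.
det(H) > 0 and tr(H) = 18 > 0, so H is positive definite and the point is a local minimum.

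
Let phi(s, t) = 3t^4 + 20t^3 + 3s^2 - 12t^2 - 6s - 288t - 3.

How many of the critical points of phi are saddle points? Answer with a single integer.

phi separates as a function of s plus a function of t, so ∇phi=0 decouples.
∂phi/∂s = 6(s - 1) = 0 at s ∈ {1}; ∂phi/∂t = 12(t - 2)(t + 3)(t + 4) = 0 at t ∈ {-4, -3, 2}.
The Hessian is diagonal: diag(phi_ss, phi_tt). Second derivatives: phi_ss(1)=6; phi_tt(-4)=72, phi_tt(-3)=-60, phi_tt(2)=360.
Saddle points occur where the two diagonal entries have opposite signs: (1, -3). Count: 1.

1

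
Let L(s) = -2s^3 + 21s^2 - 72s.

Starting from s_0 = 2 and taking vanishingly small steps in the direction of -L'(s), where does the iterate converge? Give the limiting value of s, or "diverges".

3

L'(s) = -6(s - 4)(s - 3), so L'(2) = -12.
Gradient descent moves in the -L' direction, i.e. s is increasing.
The nearest critical point in that direction is s = 3, where L'' = 6 > 0 (a local minimum). The iterate converges there.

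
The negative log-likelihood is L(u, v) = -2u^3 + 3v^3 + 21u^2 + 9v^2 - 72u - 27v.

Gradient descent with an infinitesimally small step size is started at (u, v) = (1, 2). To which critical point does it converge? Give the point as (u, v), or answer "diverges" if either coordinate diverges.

L is separable, so gradient descent decouples: u follows -∂L/∂u, v follows -∂L/∂v.
∂L/∂u = -6(u - 4)(u - 3); at u=1 this is -36, so u increases.
∂L/∂v = 9(v - 1)(v + 3); at v=2 this is 45, so v decreases.
u converges to its nearest critical value 3 (a local min of the u-part); v converges to 1. The iterate converges to (3, 1).

(3, 1)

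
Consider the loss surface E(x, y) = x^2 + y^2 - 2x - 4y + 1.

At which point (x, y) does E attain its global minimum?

(1, 2)

E(x,y) separates as P(x) + Q(y) + 1, so its minimum is min P + min Q + 1.
P'(x) = 2x - 2 vanishes at x ∈ {1}; Q'(y) = 2y - 4 vanishes at y ∈ {2}.
Local minima of P (where P''>0): P(1)=-1. Local minima of Q: Q(2)=-4.
So the global minimum of E is P(1) + Q(2) + 1 = -1 − 4 + 1 = -4, attained at (1, 2).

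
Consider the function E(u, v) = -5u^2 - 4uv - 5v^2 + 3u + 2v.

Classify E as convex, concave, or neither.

concave

E is quadratic, so its Hessian is the constant matrix H = [[-10, -4], [-4, -10]].
det(H) = 84, tr(H) = -20.
det(H) > 0 and tr(H) < 0, so H is negative definite everywhere: concave.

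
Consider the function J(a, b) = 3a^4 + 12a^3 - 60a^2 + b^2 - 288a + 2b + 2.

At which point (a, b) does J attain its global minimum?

(3, -1)

J(a,b) separates as P(a) + Q(b) + 2, so its minimum is min P + min Q + 2.
P'(a) = 12(a - 3)(a + 2)(a + 4) vanishes at a ∈ {-4, -2, 3}; Q'(b) = 2b + 2 vanishes at b ∈ {-1}.
Local minima of P (where P''>0): P(-4)=192, P(3)=-837. Local minima of Q: Q(-1)=-1.
So the global minimum of J is P(3) + Q(-1) + 2 = -837 − 1 + 2 = -836, attained at (3, -1).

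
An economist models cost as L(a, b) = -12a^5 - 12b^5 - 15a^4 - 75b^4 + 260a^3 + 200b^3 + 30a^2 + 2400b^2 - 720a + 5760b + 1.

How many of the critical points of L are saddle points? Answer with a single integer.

L separates as a function of a plus a function of b, so ∇L=0 decouples.
∂L/∂a = -60(a - 3)(a - 1)(a + 1)(a + 4) = 0 at a ∈ {-4, -1, 1, 3}; ∂L/∂b = -60(b - 4)(b + 2)(b + 3)(b + 4) = 0 at b ∈ {-4, -3, -2, 4}.
The Hessian is diagonal: diag(L_aa, L_bb). Second derivatives: L_aa(-4)=6300, L_aa(-1)=-1440, L_aa(1)=1200, L_aa(3)=-3360; L_bb(-4)=960, L_bb(-3)=-420, L_bb(-2)=720, L_bb(4)=-20160.
Saddle points occur where the two diagonal entries have opposite signs: (-4, -3), (-4, 4), (-1, -4), (-1, -2), (1, -3), (1, 4), (3, -4), (3, -2). Count: 8.

8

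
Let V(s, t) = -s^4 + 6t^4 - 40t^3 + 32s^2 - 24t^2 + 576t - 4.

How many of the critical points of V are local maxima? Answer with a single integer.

2

V separates as a function of s plus a function of t, so ∇V=0 decouples.
∂V/∂s = -4s(s - 4)(s + 4) = 0 at s ∈ {-4, 0, 4}; ∂V/∂t = 24(t - 4)(t - 3)(t + 2) = 0 at t ∈ {-2, 3, 4}.
The Hessian is diagonal: diag(V_ss, V_tt). Second derivatives: V_ss(-4)=-128, V_ss(0)=64, V_ss(4)=-128; V_tt(-2)=720, V_tt(3)=-120, V_tt(4)=144.
Local maxima occur where both diagonal entries negative: (-4, 3), (4, 3). Count: 2.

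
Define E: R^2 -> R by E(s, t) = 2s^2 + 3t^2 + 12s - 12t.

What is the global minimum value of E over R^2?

-30

E(s,t) separates as P(s) + Q(t), so its minimum is min P + min Q.
P'(s) = 4s + 12 vanishes at s ∈ {-3}; Q'(t) = 6(t - 2) vanishes at t ∈ {2}.
Local minima of P (where P''>0): P(-3)=-18. Local minima of Q: Q(2)=-12.
So the global minimum of E is P(-3) + Q(2) = -18 − 12 = -30, attained at (-3, 2).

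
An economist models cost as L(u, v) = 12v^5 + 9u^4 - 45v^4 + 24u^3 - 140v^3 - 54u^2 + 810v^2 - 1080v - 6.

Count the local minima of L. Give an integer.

L separates as a function of u plus a function of v, so ∇L=0 decouples.
∂L/∂u = 36u(u - 1)(u + 3) = 0 at u ∈ {-3, 0, 1}; ∂L/∂v = 60(v - 3)(v - 2)(v - 1)(v + 3) = 0 at v ∈ {-3, 1, 2, 3}.
The Hessian is diagonal: diag(L_uu, L_vv). Second derivatives: L_uu(-3)=432, L_uu(0)=-108, L_uu(1)=144; L_vv(-3)=-7200, L_vv(1)=480, L_vv(2)=-300, L_vv(3)=720.
Local minima occur where both diagonal entries positive: (-3, 1), (-3, 3), (1, 1), (1, 3). Count: 4.

4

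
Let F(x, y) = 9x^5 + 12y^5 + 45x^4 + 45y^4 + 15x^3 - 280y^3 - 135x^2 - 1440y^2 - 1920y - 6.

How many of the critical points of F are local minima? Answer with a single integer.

F separates as a function of x plus a function of y, so ∇F=0 decouples.
∂F/∂x = 45x(x - 1)(x + 2)(x + 3) = 0 at x ∈ {-3, -2, 0, 1}; ∂F/∂y = 60(y - 4)(y + 1)(y + 2)(y + 4) = 0 at y ∈ {-4, -2, -1, 4}.
The Hessian is diagonal: diag(F_xx, F_yy). Second derivatives: F_xx(-3)=-540, F_xx(-2)=270, F_xx(0)=-270, F_xx(1)=540; F_yy(-4)=-2880, F_yy(-2)=720, F_yy(-1)=-900, F_yy(4)=14400.
Local minima occur where both diagonal entries positive: (-2, -2), (-2, 4), (1, -2), (1, 4). Count: 4.

4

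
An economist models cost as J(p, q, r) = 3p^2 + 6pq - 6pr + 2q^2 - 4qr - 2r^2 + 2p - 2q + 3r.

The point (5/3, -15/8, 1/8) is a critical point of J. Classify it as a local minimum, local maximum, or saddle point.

The Hessian is constant: H = [[6, 6, -6], [6, 4, -4], [-6, -4, -4]].
Leading principal minors: Δ₁ = 6, Δ₂ = -12, Δ₃ = 96.
The minors fit neither the all-positive nor the alternating-sign pattern, so H is indefinite: a saddle point.

saddle point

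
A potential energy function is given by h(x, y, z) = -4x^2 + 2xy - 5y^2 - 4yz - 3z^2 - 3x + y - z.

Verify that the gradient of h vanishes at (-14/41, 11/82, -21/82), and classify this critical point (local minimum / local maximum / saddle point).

∇h = (-8x + 2y - 3, 2x - 10y - 4z + 1, -4y - 6z - 1); substituting (-14/41, 11/82, -21/82) gives ∇h = (0, 0, 0), so (-14/41, 11/82, -21/82) is indeed a critical point.
The Hessian is constant: H = [[-8, 2, 0], [2, -10, -4], [0, -4, -6]].
Leading principal minors: Δ₁ = -8, Δ₂ = 76, Δ₃ = -328.
The minors alternate sign starting negative (−, +, −), so H is negative definite: a local maximum.

local maximum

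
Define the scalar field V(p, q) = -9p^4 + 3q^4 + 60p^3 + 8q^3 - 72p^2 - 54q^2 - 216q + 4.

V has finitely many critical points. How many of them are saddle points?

V separates as a function of p plus a function of q, so ∇V=0 decouples.
∂V/∂p = -36p(p - 4)(p - 1) = 0 at p ∈ {0, 1, 4}; ∂V/∂q = 12(q - 3)(q + 2)(q + 3) = 0 at q ∈ {-3, -2, 3}.
The Hessian is diagonal: diag(V_pp, V_qq). Second derivatives: V_pp(0)=-144, V_pp(1)=108, V_pp(4)=-432; V_qq(-3)=72, V_qq(-2)=-60, V_qq(3)=360.
Saddle points occur where the two diagonal entries have opposite signs: (0, -3), (0, 3), (1, -2), (4, -3), (4, 3). Count: 5.

5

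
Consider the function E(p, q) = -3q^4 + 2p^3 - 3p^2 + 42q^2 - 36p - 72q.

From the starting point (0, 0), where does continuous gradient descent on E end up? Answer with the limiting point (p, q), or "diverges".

(3, 1)

E is separable, so gradient descent decouples: p follows -∂E/∂p, q follows -∂E/∂q.
∂E/∂p = 6(p - 3)(p + 2); at p=0 this is -36, so p increases.
∂E/∂q = -12(q - 2)(q - 1)(q + 3); at q=0 this is -72, so q increases.
p converges to its nearest critical value 3 (a local min of the p-part); q converges to 1. The iterate converges to (3, 1).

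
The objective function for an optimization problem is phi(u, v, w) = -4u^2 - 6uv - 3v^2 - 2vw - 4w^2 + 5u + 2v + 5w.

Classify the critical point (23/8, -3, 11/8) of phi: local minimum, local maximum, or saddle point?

The Hessian is constant: H = [[-8, -6, 0], [-6, -6, -2], [0, -2, -8]].
Leading principal minors: Δ₁ = -8, Δ₂ = 12, Δ₃ = -64.
The minors alternate sign starting negative (−, +, −), so H is negative definite: a local maximum.

local maximum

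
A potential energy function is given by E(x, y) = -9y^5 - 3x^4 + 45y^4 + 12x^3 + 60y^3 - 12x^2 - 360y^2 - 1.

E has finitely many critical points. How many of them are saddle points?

E separates as a function of x plus a function of y, so ∇E=0 decouples.
∂E/∂x = -12x(x - 2)(x - 1) = 0 at x ∈ {0, 1, 2}; ∂E/∂y = -45y(y - 4)(y - 2)(y + 2) = 0 at y ∈ {-2, 0, 2, 4}.
The Hessian is diagonal: diag(E_xx, E_yy). Second derivatives: E_xx(0)=-24, E_xx(1)=12, E_xx(2)=-24; E_yy(-2)=2160, E_yy(0)=-720, E_yy(2)=720, E_yy(4)=-2160.
Saddle points occur where the two diagonal entries have opposite signs: (0, -2), (0, 2), (1, 0), (1, 4), (2, -2), (2, 2). Count: 6.

6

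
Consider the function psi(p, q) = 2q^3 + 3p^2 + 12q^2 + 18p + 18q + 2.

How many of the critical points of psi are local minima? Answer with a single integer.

1

psi separates as a function of p plus a function of q, so ∇psi=0 decouples.
∂psi/∂p = 6(p + 3) = 0 at p ∈ {-3}; ∂psi/∂q = 6(q + 1)(q + 3) = 0 at q ∈ {-3, -1}.
The Hessian is diagonal: diag(psi_pp, psi_qq). Second derivatives: psi_pp(-3)=6; psi_qq(-3)=-12, psi_qq(-1)=12.
Local minima occur where both diagonal entries positive: (-3, -1). Count: 1.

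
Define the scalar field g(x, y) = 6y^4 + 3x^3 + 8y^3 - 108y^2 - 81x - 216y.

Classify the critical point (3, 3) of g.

The mixed partial ∂²g/∂x∂y is 0, so the Hessian at any point is diag(g_xx, g_yy) = diag(18x, 24(3y^2 + 2y - 9)).
At (3, 3): H = diag(54, 576).
Both eigenvalues are positive, so H is positive definite: a local minimum.

local minimum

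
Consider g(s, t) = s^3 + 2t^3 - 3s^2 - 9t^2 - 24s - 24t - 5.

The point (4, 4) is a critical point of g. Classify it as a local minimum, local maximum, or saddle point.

local minimum

The mixed partial ∂²g/∂s∂t is 0, so the Hessian at any point is diag(g_ss, g_tt) = diag(6(s - 1), 6(2t - 3)).
At (4, 4): H = diag(18, 30).
Both eigenvalues are positive, so H is positive definite: a local minimum.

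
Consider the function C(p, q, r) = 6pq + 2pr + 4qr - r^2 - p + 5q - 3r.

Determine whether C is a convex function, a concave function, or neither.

neither

C is quadratic, so its Hessian is the constant matrix H = [[0, 6, 2], [6, 0, 4], [2, 4, -2]].
Leading principal minors: 0, -36, 168.
Neither pattern holds ⇒ H is indefinite ⇒ neither convex nor concave.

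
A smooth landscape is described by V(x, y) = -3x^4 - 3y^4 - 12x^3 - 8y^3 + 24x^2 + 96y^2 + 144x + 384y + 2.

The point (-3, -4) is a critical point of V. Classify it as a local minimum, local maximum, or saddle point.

The mixed partial ∂²V/∂x∂y is 0, so the Hessian at any point is diag(V_xx, V_yy) = diag(12(-3x^2 - 6x + 4), 12(-3y^2 - 4y + 16)).
At (-3, -4): H = diag(-60, -192).
Both eigenvalues are negative, so H is negative definite: a local maximum.

local maximum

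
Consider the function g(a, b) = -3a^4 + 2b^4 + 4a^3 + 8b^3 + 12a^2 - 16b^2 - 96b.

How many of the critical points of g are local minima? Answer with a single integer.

g separates as a function of a plus a function of b, so ∇g=0 decouples.
∂g/∂a = -12a(a - 2)(a + 1) = 0 at a ∈ {-1, 0, 2}; ∂g/∂b = 8(b - 2)(b + 2)(b + 3) = 0 at b ∈ {-3, -2, 2}.
The Hessian is diagonal: diag(g_aa, g_bb). Second derivatives: g_aa(-1)=-36, g_aa(0)=24, g_aa(2)=-72; g_bb(-3)=40, g_bb(-2)=-32, g_bb(2)=160.
Local minima occur where both diagonal entries positive: (0, -3), (0, 2). Count: 2.

2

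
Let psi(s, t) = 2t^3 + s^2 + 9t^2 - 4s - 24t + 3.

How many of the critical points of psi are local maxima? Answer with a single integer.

0

psi separates as a function of s plus a function of t, so ∇psi=0 decouples.
∂psi/∂s = 2(s - 2) = 0 at s ∈ {2}; ∂psi/∂t = 6(t - 1)(t + 4) = 0 at t ∈ {-4, 1}.
The Hessian is diagonal: diag(psi_ss, psi_tt). Second derivatives: psi_ss(2)=2; psi_tt(-4)=-30, psi_tt(1)=30.
Local maxima occur where both diagonal entries negative: none. Count: 0.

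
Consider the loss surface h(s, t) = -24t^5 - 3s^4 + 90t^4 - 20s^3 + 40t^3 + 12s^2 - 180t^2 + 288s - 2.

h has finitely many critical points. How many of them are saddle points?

h separates as a function of s plus a function of t, so ∇h=0 decouples.
∂h/∂s = -12(s - 2)(s + 3)(s + 4) = 0 at s ∈ {-4, -3, 2}; ∂h/∂t = -120t(t - 3)(t - 1)(t + 1) = 0 at t ∈ {-1, 0, 1, 3}.
The Hessian is diagonal: diag(h_ss, h_tt). Second derivatives: h_ss(-4)=-72, h_ss(-3)=60, h_ss(2)=-360; h_tt(-1)=960, h_tt(0)=-360, h_tt(1)=480, h_tt(3)=-2880.
Saddle points occur where the two diagonal entries have opposite signs: (-4, -1), (-4, 1), (-3, 0), (-3, 3), (2, -1), (2, 1). Count: 6.

6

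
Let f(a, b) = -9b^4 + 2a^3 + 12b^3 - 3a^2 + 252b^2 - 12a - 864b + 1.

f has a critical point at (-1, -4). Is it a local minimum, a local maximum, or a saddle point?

The mixed partial ∂²f/∂a∂b is 0, so the Hessian at any point is diag(f_aa, f_bb) = diag(6(2a - 1), 36(-3b^2 + 2b + 14)).
At (-1, -4): H = diag(-18, -1512).
Both eigenvalues are negative, so H is negative definite: a local maximum.

local maximum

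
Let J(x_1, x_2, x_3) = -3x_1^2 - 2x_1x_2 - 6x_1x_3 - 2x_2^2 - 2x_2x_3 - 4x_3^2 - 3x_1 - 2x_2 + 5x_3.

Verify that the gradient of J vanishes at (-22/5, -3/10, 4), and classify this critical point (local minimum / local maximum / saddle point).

∇J = (-6x_1 - 2x_2 - 6x_3 - 3, -2x_1 - 4x_2 - 2x_3 - 2, -6x_1 - 2x_2 - 8x_3 + 5); substituting (-22/5, -3/10, 4) gives ∇J = (0, 0, 0), so (-22/5, -3/10, 4) is indeed a critical point.
The Hessian is constant: H = [[-6, -2, -6], [-2, -4, -2], [-6, -2, -8]].
Leading principal minors: Δ₁ = -6, Δ₂ = 20, Δ₃ = -40.
The minors alternate sign starting negative (−, +, −), so H is negative definite: a local maximum.

local maximum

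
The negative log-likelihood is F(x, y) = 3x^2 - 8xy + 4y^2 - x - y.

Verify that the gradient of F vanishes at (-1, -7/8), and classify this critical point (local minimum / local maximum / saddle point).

∇F = (6x - 8y - 1, -8x + 8y - 1); substituting (-1, -7/8) gives ∇F = (0, 0), so (-1, -7/8) is indeed a critical point.
The Hessian of F is constant: H = [[6, -8], [-8, 8]].
det(H) = 6·8 − (-8)² = -16.
Since det(H) < 0, H is indefinite and the critical point is a saddle point.

saddle point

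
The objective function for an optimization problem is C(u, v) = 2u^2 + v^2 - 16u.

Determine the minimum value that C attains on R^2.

C(u,v) separates as P(u) + Q(v), so its minimum is min P + min Q.
P'(u) = 4u - 16 vanishes at u ∈ {4}; Q'(v) = 2v vanishes at v ∈ {0}.
Local minima of P (where P''>0): P(4)=-32. Local minima of Q: Q(0)=0.
So the global minimum of C is P(4) + Q(0) = -32 + 0 = -32, attained at (4, 0).

-32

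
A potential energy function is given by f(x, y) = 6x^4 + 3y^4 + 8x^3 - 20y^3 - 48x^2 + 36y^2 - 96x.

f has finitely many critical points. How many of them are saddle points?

f separates as a function of x plus a function of y, so ∇f=0 decouples.
∂f/∂x = 24(x - 2)(x + 1)(x + 2) = 0 at x ∈ {-2, -1, 2}; ∂f/∂y = 12y(y - 3)(y - 2) = 0 at y ∈ {0, 2, 3}.
The Hessian is diagonal: diag(f_xx, f_yy). Second derivatives: f_xx(-2)=96, f_xx(-1)=-72, f_xx(2)=288; f_yy(0)=72, f_yy(2)=-24, f_yy(3)=36.
Saddle points occur where the two diagonal entries have opposite signs: (-2, 2), (-1, 0), (-1, 3), (2, 2). Count: 4.

4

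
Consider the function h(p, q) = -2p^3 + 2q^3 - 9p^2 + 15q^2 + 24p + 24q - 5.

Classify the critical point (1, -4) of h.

local maximum

The mixed partial ∂²h/∂p∂q is 0, so the Hessian at any point is diag(h_pp, h_qq) = diag(-6(2p + 3), 6(2q + 5)).
At (1, -4): H = diag(-30, -18).
Both eigenvalues are negative, so H is negative definite: a local maximum.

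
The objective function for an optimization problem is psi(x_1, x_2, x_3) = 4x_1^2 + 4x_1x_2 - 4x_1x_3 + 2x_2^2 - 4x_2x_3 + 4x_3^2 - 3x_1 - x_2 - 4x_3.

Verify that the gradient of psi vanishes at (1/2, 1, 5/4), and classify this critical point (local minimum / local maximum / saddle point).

∇psi = (8x_1 + 4x_2 - 4x_3 - 3, 4x_1 + 4x_2 - 4x_3 - 1, -4x_1 - 4x_2 + 8x_3 - 4); substituting (1/2, 1, 5/4) gives ∇psi = (0, 0, 0), so (1/2, 1, 5/4) is indeed a critical point.
The Hessian is constant: H = [[8, 4, -4], [4, 4, -4], [-4, -4, 8]].
Leading principal minors: Δ₁ = 8, Δ₂ = 16, Δ₃ = 64.
All leading minors are positive, so H is positive definite: a local minimum.

local minimum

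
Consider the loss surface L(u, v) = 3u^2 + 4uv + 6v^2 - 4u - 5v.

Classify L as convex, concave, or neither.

convex

L is quadratic, so its Hessian is the constant matrix H = [[6, 4], [4, 12]].
det(H) = 56, tr(H) = 18.
det(H) > 0 and tr(H) > 0, so H is positive definite everywhere: convex.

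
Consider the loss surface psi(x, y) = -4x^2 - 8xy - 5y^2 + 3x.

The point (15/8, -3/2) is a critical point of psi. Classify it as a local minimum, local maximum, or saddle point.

local maximum

The Hessian of psi is constant: H = [[-8, -8], [-8, -10]].
det(H) = (-8)·(-10) − (-8)² = 16.
det(H) > 0 and tr(H) = -18 < 0, so H is negative definite and the point is a local maximum.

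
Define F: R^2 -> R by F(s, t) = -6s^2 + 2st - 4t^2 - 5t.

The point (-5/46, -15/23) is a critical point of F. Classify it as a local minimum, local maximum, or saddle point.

local maximum

The Hessian of F is constant: H = [[-12, 2], [2, -8]].
det(H) = (-12)·(-8) − 2² = 92.
det(H) > 0 and tr(H) = -20 < 0, so H is negative definite and the point is a local maximum.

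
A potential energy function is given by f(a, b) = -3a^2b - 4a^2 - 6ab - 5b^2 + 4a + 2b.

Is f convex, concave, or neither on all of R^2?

The term -3a^2b is cubic, so the Hessian is not constant.
∂²f/∂a² = -6b - 8, which takes both signs as b varies (negative for sufficiently large b). A diagonal entry of the Hessian changing sign means the Hessian is neither positive- nor negative-semidefinite on all of R^2.

neither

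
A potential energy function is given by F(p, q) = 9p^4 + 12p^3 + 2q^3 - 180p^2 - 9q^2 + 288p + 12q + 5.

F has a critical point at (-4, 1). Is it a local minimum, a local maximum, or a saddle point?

The mixed partial ∂²F/∂p∂q is 0, so the Hessian at any point is diag(F_pp, F_qq) = diag(36(3p^2 + 2p - 10), 6(2q - 3)).
At (-4, 1): H = diag(1080, -6).
The eigenvalues have opposite signs, so H is indefinite: a saddle point.

saddle point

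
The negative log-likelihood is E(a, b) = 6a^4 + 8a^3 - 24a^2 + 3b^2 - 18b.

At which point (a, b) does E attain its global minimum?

E(a,b) separates as P(a) + Q(b), so its minimum is min P + min Q.
P'(a) = 24a(a - 1)(a + 2) vanishes at a ∈ {-2, 0, 1}; Q'(b) = 6b - 18 vanishes at b ∈ {3}.
Local minima of P (where P''>0): P(-2)=-64, P(1)=-10. Local minima of Q: Q(3)=-27.
So the global minimum of E is P(-2) + Q(3) = -64 − 27 = -91, attained at (-2, 3).

(-2, 3)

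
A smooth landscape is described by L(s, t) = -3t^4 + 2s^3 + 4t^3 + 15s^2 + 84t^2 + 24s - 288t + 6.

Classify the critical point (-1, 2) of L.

The mixed partial ∂²L/∂s∂t is 0, so the Hessian at any point is diag(L_ss, L_tt) = diag(6(2s + 5), 12(-3t^2 + 2t + 14)).
At (-1, 2): H = diag(18, 72).
Both eigenvalues are positive, so H is positive definite: a local minimum.

local minimum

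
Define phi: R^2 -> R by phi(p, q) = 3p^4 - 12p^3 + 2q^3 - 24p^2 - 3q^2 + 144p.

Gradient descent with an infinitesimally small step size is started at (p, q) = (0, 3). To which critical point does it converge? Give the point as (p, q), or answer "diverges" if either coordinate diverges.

phi is separable, so gradient descent decouples: p follows -∂phi/∂p, q follows -∂phi/∂q.
∂phi/∂p = 12(p - 3)(p - 2)(p + 2); at p=0 this is 144, so p decreases.
∂phi/∂q = 6q(q - 1); at q=3 this is 36, so q decreases.
p converges to its nearest critical value -2 (a local min of the p-part); q converges to 1. The iterate converges to (-2, 1).

(-2, 1)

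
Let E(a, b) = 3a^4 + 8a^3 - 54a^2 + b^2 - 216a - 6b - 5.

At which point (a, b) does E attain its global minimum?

E(a,b) separates as P(a) + Q(b) − 5, so its minimum is min P + min Q − 5.
P'(a) = 12(a - 3)(a + 2)(a + 3) vanishes at a ∈ {-3, -2, 3}; Q'(b) = 2b - 6 vanishes at b ∈ {3}.
Local minima of P (where P''>0): P(-3)=189, P(3)=-675. Local minima of Q: Q(3)=-9.
So the global minimum of E is P(3) + Q(3) − 5 = -675 − 9 − 5 = -689, attained at (3, 3).

(3, 3)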